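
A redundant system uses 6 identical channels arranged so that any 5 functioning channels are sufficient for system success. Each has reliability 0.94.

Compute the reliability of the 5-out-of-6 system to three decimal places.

R = Σ_{i=5}^{6} C(6,i) p^i (1−p)^{6−i} with p = 0.94
C(6,5)·0.94^5·0.06^1 = 0.26421
C(6,6)·0.94^6·0.06^0 = 0.68987
Sum = 0.954

0.954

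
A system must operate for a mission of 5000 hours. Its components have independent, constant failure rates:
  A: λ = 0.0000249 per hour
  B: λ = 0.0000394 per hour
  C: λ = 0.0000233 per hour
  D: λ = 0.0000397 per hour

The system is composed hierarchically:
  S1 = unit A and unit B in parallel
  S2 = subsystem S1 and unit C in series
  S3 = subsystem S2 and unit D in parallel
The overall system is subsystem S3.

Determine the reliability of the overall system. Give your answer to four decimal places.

0.9768

R(A) = exp(−0.0000249 × 5000) = 0.882938
R(B) = exp(−0.0000394 × 5000) = 0.821191
R(C) = exp(−0.0000233 × 5000) = 0.890030
R(D) = exp(−0.0000397 × 5000) = 0.819960
Parallel (A and B): 1 − (1 − 0.882938)(1 − 0.821191) = 0.979068
Series ([0.979068] and C): 0.979068 × 0.890030 = 0.871400
Parallel ([0.871400] and D): 1 − (1 − 0.871400)(1 − 0.819960) = 0.9768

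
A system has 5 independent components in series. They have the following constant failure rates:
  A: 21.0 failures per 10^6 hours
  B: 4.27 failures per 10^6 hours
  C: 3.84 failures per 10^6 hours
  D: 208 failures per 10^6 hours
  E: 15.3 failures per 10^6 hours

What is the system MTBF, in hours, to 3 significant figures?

Series of exponential components: λ_sys = Σ λ_i
λ_sys = 0.0000210 + 0.00000427 + 0.00000384 + 0.000208 + 0.0000153 = 2.5241e-04 /h
MTBF = 1 / λ_sys = 3960 h

3960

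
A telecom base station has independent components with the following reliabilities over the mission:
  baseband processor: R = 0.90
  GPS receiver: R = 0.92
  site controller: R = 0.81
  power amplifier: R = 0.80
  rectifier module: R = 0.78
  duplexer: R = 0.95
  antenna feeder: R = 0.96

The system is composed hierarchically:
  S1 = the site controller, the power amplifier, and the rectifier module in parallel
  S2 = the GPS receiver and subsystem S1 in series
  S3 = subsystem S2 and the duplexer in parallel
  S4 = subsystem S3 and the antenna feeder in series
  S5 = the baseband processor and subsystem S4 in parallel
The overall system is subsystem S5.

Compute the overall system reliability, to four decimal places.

0.9956

Parallel (site controller, power amplifier, and rectifier module): 1 − (1 − 0.810000)(1 − 0.800000)(1 − 0.780000) = 0.991640
Series (GPS receiver and [0.991640]): 0.920000 × 0.991640 = 0.912309
Parallel ([0.912309] and duplexer): 1 − (1 − 0.912309)(1 − 0.950000) = 0.995615
Series ([0.995615] and antenna feeder): 0.995615 × 0.960000 = 0.955790
Parallel (baseband processor and [0.955790]): 1 − (1 − 0.900000)(1 − 0.955790) = 0.9956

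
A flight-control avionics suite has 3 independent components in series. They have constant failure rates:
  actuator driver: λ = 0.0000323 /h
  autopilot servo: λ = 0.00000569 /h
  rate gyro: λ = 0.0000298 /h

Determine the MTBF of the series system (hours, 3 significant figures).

Series of exponential components: λ_sys = Σ λ_i
λ_sys = 0.0000323 + 0.00000569 + 0.0000298 = 6.7790e-05 /h
MTBF = 1 / λ_sys = 14800 h

14800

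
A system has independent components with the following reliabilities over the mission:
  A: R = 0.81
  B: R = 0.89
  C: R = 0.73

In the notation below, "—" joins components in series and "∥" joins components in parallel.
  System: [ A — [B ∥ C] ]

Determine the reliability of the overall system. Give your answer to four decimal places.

Parallel (B and C): 1 − (1 − 0.890000)(1 − 0.730000) = 0.970300
Series (A and [0.970300]): 0.810000 × 0.970300 = 0.7859

0.7859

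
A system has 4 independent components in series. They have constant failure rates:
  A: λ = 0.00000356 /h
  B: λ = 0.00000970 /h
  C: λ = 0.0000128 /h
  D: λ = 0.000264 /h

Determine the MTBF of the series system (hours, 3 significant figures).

3450

Series of exponential components: λ_sys = Σ λ_i
λ_sys = 0.00000356 + 0.00000970 + 0.0000128 + 0.000264 = 2.9006e-04 /h
MTBF = 1 / λ_sys = 3450 h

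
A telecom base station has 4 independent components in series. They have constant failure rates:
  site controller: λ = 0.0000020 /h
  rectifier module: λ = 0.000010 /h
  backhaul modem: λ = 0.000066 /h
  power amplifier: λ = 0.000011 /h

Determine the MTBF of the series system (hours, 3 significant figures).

11200

Series of exponential components: λ_sys = Σ λ_i
λ_sys = 0.0000020 + 0.000010 + 0.000066 + 0.000011 = 8.9000e-05 /h
MTBF = 1 / λ_sys = 11200 h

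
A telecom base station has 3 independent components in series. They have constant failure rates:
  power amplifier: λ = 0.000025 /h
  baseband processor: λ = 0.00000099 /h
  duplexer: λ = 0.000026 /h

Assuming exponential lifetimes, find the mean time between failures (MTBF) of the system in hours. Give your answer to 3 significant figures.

19200

Series of exponential components: λ_sys = Σ λ_i
λ_sys = 0.000025 + 0.00000099 + 0.000026 = 5.1990e-05 /h
MTBF = 1 / λ_sys = 19200 h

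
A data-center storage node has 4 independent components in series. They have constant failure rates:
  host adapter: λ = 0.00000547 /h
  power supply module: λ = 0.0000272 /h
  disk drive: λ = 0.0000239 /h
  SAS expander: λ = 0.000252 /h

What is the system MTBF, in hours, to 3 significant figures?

3240

Series of exponential components: λ_sys = Σ λ_i
λ_sys = 0.00000547 + 0.0000272 + 0.0000239 + 0.000252 = 3.0857e-04 /h
MTBF = 1 / λ_sys = 3240 h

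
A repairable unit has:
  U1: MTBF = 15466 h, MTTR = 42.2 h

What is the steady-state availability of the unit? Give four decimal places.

0.9973

A(U1) = MTBF/(MTBF+MTTR) = 15466/(15466+42.2) = 0.9973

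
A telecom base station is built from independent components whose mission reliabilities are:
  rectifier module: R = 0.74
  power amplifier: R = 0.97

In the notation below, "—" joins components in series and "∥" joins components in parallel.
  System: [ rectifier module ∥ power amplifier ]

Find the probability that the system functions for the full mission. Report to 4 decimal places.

0.9922

Parallel (rectifier module and power amplifier): 1 − (1 − 0.740000)(1 − 0.970000) = 0.9922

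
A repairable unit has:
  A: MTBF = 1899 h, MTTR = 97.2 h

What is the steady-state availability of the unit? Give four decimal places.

A(A) = MTBF/(MTBF+MTTR) = 1899/(1899+97.2) = 0.9513

0.9513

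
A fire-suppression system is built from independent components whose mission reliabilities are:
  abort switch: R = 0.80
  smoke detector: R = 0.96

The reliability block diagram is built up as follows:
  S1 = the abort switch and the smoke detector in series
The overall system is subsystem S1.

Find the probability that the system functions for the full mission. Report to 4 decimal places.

0.7680

Series (abort switch and smoke detector): 0.800000 × 0.960000 = 0.7680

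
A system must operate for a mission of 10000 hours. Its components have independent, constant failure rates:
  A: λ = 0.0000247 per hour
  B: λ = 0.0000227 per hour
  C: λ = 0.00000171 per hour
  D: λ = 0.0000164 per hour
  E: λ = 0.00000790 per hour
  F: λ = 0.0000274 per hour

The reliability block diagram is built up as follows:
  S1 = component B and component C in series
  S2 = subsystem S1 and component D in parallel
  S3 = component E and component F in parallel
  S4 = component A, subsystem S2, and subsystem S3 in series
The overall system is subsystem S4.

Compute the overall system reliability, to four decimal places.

R(A) = exp(−0.0000247 × 10000) = 0.781141
R(B) = exp(−0.0000227 × 10000) = 0.796921
R(C) = exp(−0.00000171 × 10000) = 0.983045
R(D) = exp(−0.0000164 × 10000) = 0.848742
R(E) = exp(−0.00000790 × 10000) = 0.924040
R(F) = exp(−0.0000274 × 10000) = 0.760332
Series (B and C): 0.796921 × 0.983045 = 0.783409
Parallel ([0.783409] and D): 1 − (1 − 0.783409)(1 − 0.848742) = 0.967239
Parallel (E and F): 1 − (1 − 0.924040)(1 − 0.760332) = 0.981795
Series (A, [0.967239], and [0.981795]): 0.781141 × 0.967239 × 0.981795 = 0.7418

0.7418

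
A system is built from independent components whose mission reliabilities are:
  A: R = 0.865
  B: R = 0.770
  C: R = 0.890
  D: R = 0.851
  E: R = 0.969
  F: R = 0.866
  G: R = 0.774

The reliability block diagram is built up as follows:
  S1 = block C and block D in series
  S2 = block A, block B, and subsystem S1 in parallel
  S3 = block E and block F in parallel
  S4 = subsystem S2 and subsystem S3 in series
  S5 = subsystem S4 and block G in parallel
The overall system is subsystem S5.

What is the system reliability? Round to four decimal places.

0.9974

Series (C and D): 0.890000 × 0.851000 = 0.757390
Parallel (A, B, and [0.757390]): 1 − (1 − 0.865000)(1 − 0.770000)(1 − 0.757390) = 0.992467
Parallel (E and F): 1 − (1 − 0.969000)(1 − 0.866000) = 0.995846
Series ([0.992467] and [0.995846]): 0.992467 × 0.995846 = 0.988344
Parallel ([0.988344] and G): 1 − (1 − 0.988344)(1 − 0.774000) = 0.9974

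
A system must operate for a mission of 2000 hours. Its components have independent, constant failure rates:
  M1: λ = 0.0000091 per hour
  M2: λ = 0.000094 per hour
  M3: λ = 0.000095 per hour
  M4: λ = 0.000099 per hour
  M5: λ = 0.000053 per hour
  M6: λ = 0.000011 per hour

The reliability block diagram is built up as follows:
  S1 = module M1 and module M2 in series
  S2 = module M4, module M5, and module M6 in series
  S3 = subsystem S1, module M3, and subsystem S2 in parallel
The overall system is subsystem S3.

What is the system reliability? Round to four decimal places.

0.9910

R(M1) = exp(−0.0000091 × 2000) = 0.981965
R(M2) = exp(−0.000094 × 2000) = 0.828615
R(M3) = exp(−0.000095 × 2000) = 0.826959
R(M4) = exp(−0.000099 × 2000) = 0.820370
R(M5) = exp(−0.000053 × 2000) = 0.899425
R(M6) = exp(−0.000011 × 2000) = 0.978240
Series (M1 and M2): 0.981965 × 0.828615 = 0.813671
Series (M4, M5, and M6): 0.820370 × 0.899425 × 0.978240 = 0.721805
Parallel ([0.813671], M3, and [0.721805]): 1 − (1 − 0.813671)(1 − 0.826959)(1 − 0.721805) = 0.9910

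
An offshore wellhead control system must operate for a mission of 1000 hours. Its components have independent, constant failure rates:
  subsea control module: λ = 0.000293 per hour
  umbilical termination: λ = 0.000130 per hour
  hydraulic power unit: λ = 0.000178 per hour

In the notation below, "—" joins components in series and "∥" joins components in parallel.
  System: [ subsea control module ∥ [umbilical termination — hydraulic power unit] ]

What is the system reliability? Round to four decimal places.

R(subsea control module) = exp(−0.000293 × 1000) = 0.746022
R(umbilical termination) = exp(−0.000130 × 1000) = 0.878095
R(hydraulic power unit) = exp(−0.000178 × 1000) = 0.836942
Series (umbilical termination and hydraulic power unit): 0.878095 × 0.836942 = 0.734915
Parallel (subsea control module and [0.734915]): 1 − (1 − 0.746022)(1 − 0.734915) = 0.9327

0.9327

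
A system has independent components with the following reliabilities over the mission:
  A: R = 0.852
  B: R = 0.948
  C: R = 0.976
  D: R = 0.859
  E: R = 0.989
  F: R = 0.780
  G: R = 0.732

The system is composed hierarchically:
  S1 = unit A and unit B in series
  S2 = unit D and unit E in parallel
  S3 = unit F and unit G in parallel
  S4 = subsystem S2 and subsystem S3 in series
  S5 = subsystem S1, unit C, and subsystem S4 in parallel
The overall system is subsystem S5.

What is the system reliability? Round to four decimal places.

Series (A and B): 0.852000 × 0.948000 = 0.807696
Parallel (D and E): 1 − (1 − 0.859000)(1 − 0.989000) = 0.998449
Parallel (F and G): 1 − (1 − 0.780000)(1 − 0.732000) = 0.941040
Series ([0.998449] and [0.941040]): 0.998449 × 0.941040 = 0.939580
Parallel ([0.807696], C, and [0.939580]): 1 − (1 − 0.807696)(1 − 0.976000)(1 − 0.939580) = 0.9997

0.9997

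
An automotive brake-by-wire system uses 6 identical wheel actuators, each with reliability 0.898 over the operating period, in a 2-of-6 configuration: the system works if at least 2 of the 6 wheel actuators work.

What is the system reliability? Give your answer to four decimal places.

R = Σ_{i=2}^{6} C(6,i) p^i (1−p)^{6−i} with p = 0.898
C(6,2)·0.898^2·0.102^4 = 0.001309
C(6,3)·0.898^3·0.102^3 = 0.015369
C(6,4)·0.898^4·0.102^2 = 0.101484
C(6,5)·0.898^5·0.102^1 = 0.357382
C(6,6)·0.898^6·0.102^0 = 0.524394
Sum = 0.9999

0.9999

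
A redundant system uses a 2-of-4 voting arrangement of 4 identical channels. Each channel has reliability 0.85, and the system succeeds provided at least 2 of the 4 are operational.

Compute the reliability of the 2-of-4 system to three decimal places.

R = Σ_{i=2}^{4} C(4,i) p^i (1−p)^{4−i} with p = 0.85
C(4,2)·0.85^2·0.15^2 = 0.09754
C(4,3)·0.85^3·0.15^1 = 0.36848
C(4,4)·0.85^4·0.15^0 = 0.52201
Sum = 0.988

0.988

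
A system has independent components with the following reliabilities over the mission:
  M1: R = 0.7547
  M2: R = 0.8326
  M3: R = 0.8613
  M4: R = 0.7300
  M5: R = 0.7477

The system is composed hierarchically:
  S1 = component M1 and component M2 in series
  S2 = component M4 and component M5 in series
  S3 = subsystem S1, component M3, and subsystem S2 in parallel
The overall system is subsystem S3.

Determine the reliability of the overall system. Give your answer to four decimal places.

Series (M1 and M2): 0.754700 × 0.832600 = 0.628363
Series (M4 and M5): 0.730000 × 0.747700 = 0.545821
Parallel ([0.628363], M3, and [0.545821]): 1 − (1 − 0.628363)(1 − 0.861300)(1 − 0.545821) = 0.9766

0.9766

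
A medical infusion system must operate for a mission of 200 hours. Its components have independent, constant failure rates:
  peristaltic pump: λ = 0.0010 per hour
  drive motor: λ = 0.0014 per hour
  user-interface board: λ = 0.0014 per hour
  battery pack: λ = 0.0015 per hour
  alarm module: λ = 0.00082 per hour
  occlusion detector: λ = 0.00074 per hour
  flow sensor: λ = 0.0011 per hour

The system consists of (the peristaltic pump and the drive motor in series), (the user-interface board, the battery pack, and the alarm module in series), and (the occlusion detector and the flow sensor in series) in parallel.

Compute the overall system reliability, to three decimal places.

0.938

R(peristaltic pump) = exp(−0.0010 × 200) = 0.81873
R(drive motor) = exp(−0.0014 × 200) = 0.75578
R(user-interface board) = exp(−0.0014 × 200) = 0.75578
R(battery pack) = exp(−0.0015 × 200) = 0.74082
R(alarm module) = exp(−0.00082 × 200) = 0.84874
R(occlusion detector) = exp(−0.00074 × 200) = 0.86243
R(flow sensor) = exp(−0.0011 × 200) = 0.80252
Series (peristaltic pump and drive motor): 0.81873 × 0.75578 = 0.61878
Series (user-interface board, battery pack, and alarm module): 0.75578 × 0.74082 × 0.84874 = 0.47521
Series (occlusion detector and flow sensor): 0.86243 × 0.80252 = 0.69212
Parallel ([0.61878], [0.47521], and [0.69212]): 1 − (1 − 0.61878)(1 − 0.47521)(1 − 0.69212) = 0.938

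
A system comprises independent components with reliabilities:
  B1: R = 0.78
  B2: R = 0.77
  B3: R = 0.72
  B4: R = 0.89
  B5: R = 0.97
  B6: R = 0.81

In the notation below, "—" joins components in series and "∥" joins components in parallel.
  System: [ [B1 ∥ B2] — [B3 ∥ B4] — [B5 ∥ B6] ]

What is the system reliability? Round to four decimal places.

Parallel (B1 and B2): 1 − (1 − 0.780000)(1 − 0.770000) = 0.949400
Parallel (B3 and B4): 1 − (1 − 0.720000)(1 − 0.890000) = 0.969200
Parallel (B5 and B6): 1 − (1 − 0.970000)(1 − 0.810000) = 0.994300
Series ([0.949400], [0.969200], and [0.994300]): 0.949400 × 0.969200 × 0.994300 = 0.9149

0.9149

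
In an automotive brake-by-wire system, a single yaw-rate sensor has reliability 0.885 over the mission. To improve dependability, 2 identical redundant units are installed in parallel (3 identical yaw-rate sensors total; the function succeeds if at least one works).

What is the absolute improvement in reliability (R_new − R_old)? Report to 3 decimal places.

0.113

R_before = 0.885
R_after = 1 − (1 − 0.885)^3 = 0.998
ΔR = 0.998 − 0.885 = 0.113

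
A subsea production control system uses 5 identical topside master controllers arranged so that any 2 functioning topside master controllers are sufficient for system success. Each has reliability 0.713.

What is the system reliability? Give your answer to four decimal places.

0.9739

R = Σ_{i=2}^{5} C(5,i) p^i (1−p)^{5−i} with p = 0.713
C(5,2)·0.713^2·0.287^3 = 0.120178
C(5,3)·0.713^3·0.287^2 = 0.298561
C(5,4)·0.713^4·0.287^1 = 0.370860
C(5,5)·0.713^5·0.287^0 = 0.184267
Sum = 0.9739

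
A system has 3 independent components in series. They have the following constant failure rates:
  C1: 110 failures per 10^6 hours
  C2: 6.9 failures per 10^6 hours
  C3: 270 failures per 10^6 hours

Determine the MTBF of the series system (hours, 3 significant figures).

Series of exponential components: λ_sys = Σ λ_i
λ_sys = 0.00011 + 0.0000069 + 0.00027 = 3.8690e-04 /h
MTBF = 1 / λ_sys = 2580 h

2580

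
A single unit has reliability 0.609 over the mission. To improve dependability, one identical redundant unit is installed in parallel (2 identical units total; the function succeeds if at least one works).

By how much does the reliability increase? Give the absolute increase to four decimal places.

R_before = 0.609
R_after = 1 − (1 − 0.609)^2 = 0.8471
ΔR = 0.8471 − 0.609 = 0.2381

0.2381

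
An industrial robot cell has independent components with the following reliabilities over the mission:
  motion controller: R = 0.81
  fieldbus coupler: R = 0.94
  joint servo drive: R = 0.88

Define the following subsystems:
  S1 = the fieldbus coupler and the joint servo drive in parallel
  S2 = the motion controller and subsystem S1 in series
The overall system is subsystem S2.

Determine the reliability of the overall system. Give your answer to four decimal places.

0.8042

Parallel (fieldbus coupler and joint servo drive): 1 − (1 − 0.940000)(1 − 0.880000) = 0.992800
Series (motion controller and [0.992800]): 0.810000 × 0.992800 = 0.8042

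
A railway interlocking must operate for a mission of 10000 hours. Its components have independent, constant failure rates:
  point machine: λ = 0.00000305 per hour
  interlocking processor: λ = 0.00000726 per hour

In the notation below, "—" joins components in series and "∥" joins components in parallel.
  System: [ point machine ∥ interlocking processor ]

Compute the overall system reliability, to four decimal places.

R(point machine) = exp(−0.00000305 × 10000) = 0.969960
R(interlocking processor) = exp(−0.00000726 × 10000) = 0.929973
Parallel (point machine and interlocking processor): 1 − (1 − 0.969960)(1 − 0.929973) = 0.9979

0.9979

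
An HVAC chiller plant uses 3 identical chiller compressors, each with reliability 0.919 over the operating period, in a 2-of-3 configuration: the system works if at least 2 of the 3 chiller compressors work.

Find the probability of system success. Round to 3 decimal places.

0.981

R = Σ_{i=2}^{3} C(3,i) p^i (1−p)^{3−i} with p = 0.919
C(3,2)·0.919^2·0.081^1 = 0.20523
C(3,3)·0.919^3·0.081^0 = 0.77615
Sum = 0.981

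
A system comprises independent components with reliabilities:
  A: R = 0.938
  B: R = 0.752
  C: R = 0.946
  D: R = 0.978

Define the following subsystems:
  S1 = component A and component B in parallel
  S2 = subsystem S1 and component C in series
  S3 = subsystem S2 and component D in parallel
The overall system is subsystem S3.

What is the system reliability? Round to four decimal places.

0.9985

Parallel (A and B): 1 − (1 − 0.938000)(1 − 0.752000) = 0.984624
Series ([0.984624] and C): 0.984624 × 0.946000 = 0.931454
Parallel ([0.931454] and D): 1 − (1 − 0.931454)(1 − 0.978000) = 0.9985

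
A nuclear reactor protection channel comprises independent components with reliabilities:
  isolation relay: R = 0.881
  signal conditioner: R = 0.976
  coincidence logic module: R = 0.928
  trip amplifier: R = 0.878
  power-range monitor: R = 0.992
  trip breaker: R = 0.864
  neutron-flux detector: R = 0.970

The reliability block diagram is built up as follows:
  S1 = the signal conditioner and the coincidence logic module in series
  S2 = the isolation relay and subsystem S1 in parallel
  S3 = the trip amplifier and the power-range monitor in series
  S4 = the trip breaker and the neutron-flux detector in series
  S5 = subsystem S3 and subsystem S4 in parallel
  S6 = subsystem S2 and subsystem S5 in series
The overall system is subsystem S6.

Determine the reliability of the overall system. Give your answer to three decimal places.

Series (signal conditioner and coincidence logic module): 0.97600 × 0.92800 = 0.90573
Parallel (isolation relay and [0.90573]): 1 − (1 − 0.88100)(1 − 0.90573) = 0.98878
Series (trip amplifier and power-range monitor): 0.87800 × 0.99200 = 0.87098
Series (trip breaker and neutron-flux detector): 0.86400 × 0.97000 = 0.83808
Parallel ([0.87098] and [0.83808]): 1 − (1 − 0.87098)(1 − 0.83808) = 0.97911
Series ([0.98878] and [0.97911]): 0.98878 × 0.97911 = 0.968

0.968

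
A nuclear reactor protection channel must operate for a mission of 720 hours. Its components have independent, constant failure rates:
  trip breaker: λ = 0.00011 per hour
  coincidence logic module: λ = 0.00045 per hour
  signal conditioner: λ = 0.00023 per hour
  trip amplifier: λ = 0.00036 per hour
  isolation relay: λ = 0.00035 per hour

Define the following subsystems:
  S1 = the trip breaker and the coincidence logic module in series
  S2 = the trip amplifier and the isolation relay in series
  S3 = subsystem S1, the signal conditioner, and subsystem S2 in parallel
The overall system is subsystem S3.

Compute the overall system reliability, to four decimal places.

0.9797

R(trip breaker) = exp(−0.00011 × 720) = 0.923855
R(coincidence logic module) = exp(−0.00045 × 720) = 0.723250
R(signal conditioner) = exp(−0.00023 × 720) = 0.847385
R(trip amplifier) = exp(−0.00036 × 720) = 0.771669
R(isolation relay) = exp(−0.00035 × 720) = 0.777245
Series (trip breaker and coincidence logic module): 0.923855 × 0.723250 = 0.668178
Series (trip amplifier and isolation relay): 0.771669 × 0.777245 = 0.599776
Parallel ([0.668178], signal conditioner, and [0.599776]): 1 − (1 − 0.668178)(1 − 0.847385)(1 − 0.599776) = 0.9797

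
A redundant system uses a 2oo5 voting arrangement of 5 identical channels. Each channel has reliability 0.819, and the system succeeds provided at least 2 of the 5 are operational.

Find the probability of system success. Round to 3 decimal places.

0.995

R = Σ_{i=2}^{5} C(5,i) p^i (1−p)^{5−i} with p = 0.819
C(5,2)·0.819^2·0.181^3 = 0.03977
C(5,3)·0.819^3·0.181^2 = 0.17997
C(5,4)·0.819^4·0.181^1 = 0.40718
C(5,5)·0.819^5·0.181^0 = 0.36848
Sum = 0.995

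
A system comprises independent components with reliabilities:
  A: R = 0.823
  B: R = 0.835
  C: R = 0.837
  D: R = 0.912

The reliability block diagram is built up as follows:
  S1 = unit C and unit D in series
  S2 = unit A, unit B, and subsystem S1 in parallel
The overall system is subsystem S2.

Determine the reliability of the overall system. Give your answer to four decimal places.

0.9931

Series (C and D): 0.837000 × 0.912000 = 0.763344
Parallel (A, B, and [0.763344]): 1 − (1 − 0.823000)(1 − 0.835000)(1 − 0.763344) = 0.9931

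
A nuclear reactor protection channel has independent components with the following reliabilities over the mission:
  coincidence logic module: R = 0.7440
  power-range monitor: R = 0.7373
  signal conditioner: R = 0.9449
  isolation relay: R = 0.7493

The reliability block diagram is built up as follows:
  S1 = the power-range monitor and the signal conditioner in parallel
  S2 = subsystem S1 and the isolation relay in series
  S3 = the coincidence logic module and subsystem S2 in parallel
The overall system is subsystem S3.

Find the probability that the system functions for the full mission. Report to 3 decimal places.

Parallel (power-range monitor and signal conditioner): 1 − (1 − 0.73730)(1 − 0.94490) = 0.98553
Series ([0.98553] and isolation relay): 0.98553 × 0.74930 = 0.73846
Parallel (coincidence logic module and [0.73846]): 1 − (1 − 0.74400)(1 − 0.73846) = 0.933

0.933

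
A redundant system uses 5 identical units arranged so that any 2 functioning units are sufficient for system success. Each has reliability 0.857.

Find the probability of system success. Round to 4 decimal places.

R = Σ_{i=2}^{5} C(5,i) p^i (1−p)^{5−i} with p = 0.857
C(5,2)·0.857^2·0.143^3 = 0.021477
C(5,3)·0.857^3·0.143^2 = 0.128711
C(5,4)·0.857^4·0.143^1 = 0.385682
C(5,5)·0.857^5·0.143^0 = 0.462279
Sum = 0.9981

0.9981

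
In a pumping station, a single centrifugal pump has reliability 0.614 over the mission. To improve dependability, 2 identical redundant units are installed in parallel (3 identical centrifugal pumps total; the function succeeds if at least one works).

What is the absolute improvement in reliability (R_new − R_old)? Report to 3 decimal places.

0.328

R_before = 0.614
R_after = 1 − (1 − 0.614)^3 = 0.942
ΔR = 0.942 − 0.614 = 0.328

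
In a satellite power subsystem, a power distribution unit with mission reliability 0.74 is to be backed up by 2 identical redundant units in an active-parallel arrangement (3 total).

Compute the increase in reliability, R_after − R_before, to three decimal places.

R_before = 0.74
R_after = 1 − (1 − 0.74)^3 = 0.982
ΔR = 0.982 − 0.74 = 0.242

0.242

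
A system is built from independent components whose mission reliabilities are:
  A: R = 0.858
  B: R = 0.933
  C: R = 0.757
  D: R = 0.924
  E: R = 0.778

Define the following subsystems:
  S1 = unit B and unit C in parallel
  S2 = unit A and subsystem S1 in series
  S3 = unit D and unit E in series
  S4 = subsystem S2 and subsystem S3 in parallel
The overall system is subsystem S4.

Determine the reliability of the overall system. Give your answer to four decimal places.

Parallel (B and C): 1 − (1 − 0.933000)(1 − 0.757000) = 0.983719
Series (A and [0.983719]): 0.858000 × 0.983719 = 0.844031
Series (D and E): 0.924000 × 0.778000 = 0.718872
Parallel ([0.844031] and [0.718872]): 1 − (1 − 0.844031)(1 − 0.718872) = 0.9562

0.9562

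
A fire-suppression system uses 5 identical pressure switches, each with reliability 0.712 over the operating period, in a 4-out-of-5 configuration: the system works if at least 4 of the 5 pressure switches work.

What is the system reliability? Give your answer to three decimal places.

0.553

R = Σ_{i=4}^{5} C(5,i) p^i (1−p)^{5−i} with p = 0.712
C(5,4)·0.712^4·0.288^1 = 0.37007
C(5,5)·0.712^5·0.288^0 = 0.18298
Sum = 0.553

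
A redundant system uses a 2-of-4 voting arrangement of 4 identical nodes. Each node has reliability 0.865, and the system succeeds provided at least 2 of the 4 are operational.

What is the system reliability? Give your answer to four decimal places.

0.9912

R = Σ_{i=2}^{4} C(4,i) p^i (1−p)^{4−i} with p = 0.865
C(4,2)·0.865^2·0.135^2 = 0.081818
C(4,3)·0.865^3·0.135^1 = 0.349496
C(4,4)·0.865^4·0.135^0 = 0.559841
Sum = 0.9912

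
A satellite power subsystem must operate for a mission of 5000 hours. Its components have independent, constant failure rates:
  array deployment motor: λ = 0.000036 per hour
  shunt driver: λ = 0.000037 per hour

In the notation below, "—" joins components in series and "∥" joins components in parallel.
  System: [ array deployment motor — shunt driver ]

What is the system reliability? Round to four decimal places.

R(array deployment motor) = exp(−0.000036 × 5000) = 0.835270
R(shunt driver) = exp(−0.000037 × 5000) = 0.831104
Series (array deployment motor and shunt driver): 0.835270 × 0.831104 = 0.6942

0.6942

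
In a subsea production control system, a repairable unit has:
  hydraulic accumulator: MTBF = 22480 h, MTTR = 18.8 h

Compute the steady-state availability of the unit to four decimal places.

0.9992

A(hydraulic accumulator) = MTBF/(MTBF+MTTR) = 22480/(22480+18.8) = 0.9992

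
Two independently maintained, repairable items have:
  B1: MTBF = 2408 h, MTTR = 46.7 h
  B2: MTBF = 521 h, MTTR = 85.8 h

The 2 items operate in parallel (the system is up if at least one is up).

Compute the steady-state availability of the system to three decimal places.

A(B1) = MTBF/(MTBF+MTTR) = 2408/(2408+46.7) = 0.980975
A(B2) = MTBF/(MTBF+MTTR) = 521/(521+85.8) = 0.858603
Parallel availability: 1 − (1 − 0.980975)(1 − 0.858603) = 0.997

0.997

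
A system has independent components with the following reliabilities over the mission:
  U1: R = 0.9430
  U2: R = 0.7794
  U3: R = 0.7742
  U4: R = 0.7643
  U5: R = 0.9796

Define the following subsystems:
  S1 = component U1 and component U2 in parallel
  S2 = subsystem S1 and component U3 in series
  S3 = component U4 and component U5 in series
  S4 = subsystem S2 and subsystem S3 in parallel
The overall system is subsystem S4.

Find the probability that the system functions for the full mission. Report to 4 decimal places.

Parallel (U1 and U2): 1 − (1 − 0.943000)(1 − 0.779400) = 0.987426
Series ([0.987426] and U3): 0.987426 × 0.774200 = 0.764465
Series (U4 and U5): 0.764300 × 0.979600 = 0.748708
Parallel ([0.764465] and [0.748708]): 1 − (1 − 0.764465)(1 − 0.748708) = 0.9408

0.9408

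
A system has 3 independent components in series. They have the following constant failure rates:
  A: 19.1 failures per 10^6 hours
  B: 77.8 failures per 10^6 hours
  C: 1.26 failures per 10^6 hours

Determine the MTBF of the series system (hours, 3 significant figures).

10200

Series of exponential components: λ_sys = Σ λ_i
λ_sys = 0.0000191 + 0.0000778 + 0.00000126 = 9.8160e-05 /h
MTBF = 1 / λ_sys = 10200 h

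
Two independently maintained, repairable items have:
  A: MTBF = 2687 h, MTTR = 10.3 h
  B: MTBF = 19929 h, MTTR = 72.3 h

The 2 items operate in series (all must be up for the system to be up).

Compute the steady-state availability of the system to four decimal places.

A(A) = MTBF/(MTBF+MTTR) = 2687/(2687+10.3) = 0.996181
A(B) = MTBF/(MTBF+MTTR) = 19929/(19929+72.3) = 0.996385
Series availability: 0.996181 × 0.996385 = 0.9926

0.9926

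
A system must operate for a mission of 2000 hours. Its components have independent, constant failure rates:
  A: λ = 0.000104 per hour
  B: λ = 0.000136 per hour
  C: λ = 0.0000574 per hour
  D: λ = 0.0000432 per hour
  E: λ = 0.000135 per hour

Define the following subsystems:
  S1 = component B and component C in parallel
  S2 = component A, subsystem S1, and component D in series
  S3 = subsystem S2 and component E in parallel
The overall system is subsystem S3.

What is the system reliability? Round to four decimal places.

R(A) = exp(−0.000104 × 2000) = 0.812207
R(B) = exp(−0.000136 × 2000) = 0.761854
R(C) = exp(−0.0000574 × 2000) = 0.891544
R(D) = exp(−0.0000432 × 2000) = 0.917227
R(E) = exp(−0.000135 × 2000) = 0.763379
Parallel (B and C): 1 − (1 − 0.761854)(1 − 0.891544) = 0.974172
Series (A, [0.974172], and D): 0.812207 × 0.974172 × 0.917227 = 0.725737
Parallel ([0.725737] and E): 1 − (1 − 0.725737)(1 − 0.763379) = 0.9351

0.9351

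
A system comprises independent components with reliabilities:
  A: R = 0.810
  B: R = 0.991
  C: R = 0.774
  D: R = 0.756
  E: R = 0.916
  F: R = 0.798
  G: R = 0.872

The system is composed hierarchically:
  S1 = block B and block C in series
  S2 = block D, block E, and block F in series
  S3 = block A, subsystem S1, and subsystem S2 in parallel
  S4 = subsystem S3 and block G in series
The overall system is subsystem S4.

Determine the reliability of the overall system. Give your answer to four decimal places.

0.8547

Series (B and C): 0.991000 × 0.774000 = 0.767034
Series (D, E, and F): 0.756000 × 0.916000 × 0.798000 = 0.552612
Parallel (A, [0.767034], and [0.552612]): 1 − (1 − 0.810000)(1 − 0.767034)(1 − 0.552612) = 0.980197
Series ([0.980197] and G): 0.980197 × 0.872000 = 0.8547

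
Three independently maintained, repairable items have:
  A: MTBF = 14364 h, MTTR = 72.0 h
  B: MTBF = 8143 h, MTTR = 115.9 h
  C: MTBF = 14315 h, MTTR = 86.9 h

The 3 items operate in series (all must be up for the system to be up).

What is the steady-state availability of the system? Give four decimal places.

A(A) = MTBF/(MTBF+MTTR) = 14364/(14364+72.0) = 0.995012
A(B) = MTBF/(MTBF+MTTR) = 8143/(8143+115.9) = 0.985967
A(C) = MTBF/(MTBF+MTTR) = 14315/(14315+86.9) = 0.993966
Series availability: 0.995012 × 0.985967 × 0.993966 = 0.9751

0.9751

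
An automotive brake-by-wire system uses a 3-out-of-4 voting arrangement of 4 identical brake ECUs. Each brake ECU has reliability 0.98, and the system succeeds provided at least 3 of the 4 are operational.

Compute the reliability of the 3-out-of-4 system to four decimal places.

R = Σ_{i=3}^{4} C(4,i) p^i (1−p)^{4−i} with p = 0.98
C(4,3)·0.98^3·0.02^1 = 0.075295
C(4,4)·0.98^4·0.02^0 = 0.922368
Sum = 0.9977

0.9977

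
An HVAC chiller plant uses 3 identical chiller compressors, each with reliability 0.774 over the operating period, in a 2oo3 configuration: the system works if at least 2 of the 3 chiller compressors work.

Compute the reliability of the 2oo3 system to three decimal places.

R = Σ_{i=2}^{3} C(3,i) p^i (1−p)^{3−i} with p = 0.774
C(3,2)·0.774^2·0.226^1 = 0.40617
C(3,3)·0.774^3·0.226^0 = 0.46368
Sum = 0.870

0.870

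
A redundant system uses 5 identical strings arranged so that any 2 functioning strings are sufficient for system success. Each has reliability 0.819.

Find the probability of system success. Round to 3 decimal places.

0.995

R = Σ_{i=2}^{5} C(5,i) p^i (1−p)^{5−i} with p = 0.819
C(5,2)·0.819^2·0.181^3 = 0.03977
C(5,3)·0.819^3·0.181^2 = 0.17997
C(5,4)·0.819^4·0.181^1 = 0.40718
C(5,5)·0.819^5·0.181^0 = 0.36848
Sum = 0.995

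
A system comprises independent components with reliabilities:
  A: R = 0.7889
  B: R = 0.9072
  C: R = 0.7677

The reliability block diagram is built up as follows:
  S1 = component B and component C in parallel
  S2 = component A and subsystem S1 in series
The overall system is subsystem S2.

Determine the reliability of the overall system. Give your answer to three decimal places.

Parallel (B and C): 1 − (1 − 0.90720)(1 − 0.76770) = 0.97844
Series (A and [0.97844]): 0.78890 × 0.97844 = 0.772

0.772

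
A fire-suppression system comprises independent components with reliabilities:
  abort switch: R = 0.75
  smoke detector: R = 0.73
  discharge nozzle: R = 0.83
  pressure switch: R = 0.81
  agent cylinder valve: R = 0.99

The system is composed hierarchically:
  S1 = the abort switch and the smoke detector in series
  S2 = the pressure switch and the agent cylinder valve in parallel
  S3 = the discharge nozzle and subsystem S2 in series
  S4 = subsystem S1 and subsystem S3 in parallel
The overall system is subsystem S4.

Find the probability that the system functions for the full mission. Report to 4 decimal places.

0.9224

Series (abort switch and smoke detector): 0.750000 × 0.730000 = 0.547500
Parallel (pressure switch and agent cylinder valve): 1 − (1 − 0.810000)(1 − 0.990000) = 0.998100
Series (discharge nozzle and [0.998100]): 0.830000 × 0.998100 = 0.828423
Parallel ([0.547500] and [0.828423]): 1 − (1 − 0.547500)(1 − 0.828423) = 0.9224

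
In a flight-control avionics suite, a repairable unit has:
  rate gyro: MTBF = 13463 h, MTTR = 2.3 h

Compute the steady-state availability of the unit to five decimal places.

0.99983

A(rate gyro) = MTBF/(MTBF+MTTR) = 13463/(13463+2.3) = 0.99983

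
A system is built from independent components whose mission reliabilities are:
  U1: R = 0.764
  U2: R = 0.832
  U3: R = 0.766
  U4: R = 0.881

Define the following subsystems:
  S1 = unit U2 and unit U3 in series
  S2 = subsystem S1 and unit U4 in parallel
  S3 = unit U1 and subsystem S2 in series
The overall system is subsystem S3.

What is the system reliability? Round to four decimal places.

0.7310

Series (U2 and U3): 0.832000 × 0.766000 = 0.637312
Parallel ([0.637312] and U4): 1 − (1 − 0.637312)(1 − 0.881000) = 0.956840
Series (U1 and [0.956840]): 0.764000 × 0.956840 = 0.7310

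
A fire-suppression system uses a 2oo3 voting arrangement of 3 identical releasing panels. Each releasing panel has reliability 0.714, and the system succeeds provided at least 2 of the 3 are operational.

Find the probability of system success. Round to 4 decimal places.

R = Σ_{i=2}^{3} C(3,i) p^i (1−p)^{3−i} with p = 0.714
C(3,2)·0.714^2·0.286^1 = 0.437405
C(3,3)·0.714^3·0.286^0 = 0.363994
Sum = 0.8014

0.8014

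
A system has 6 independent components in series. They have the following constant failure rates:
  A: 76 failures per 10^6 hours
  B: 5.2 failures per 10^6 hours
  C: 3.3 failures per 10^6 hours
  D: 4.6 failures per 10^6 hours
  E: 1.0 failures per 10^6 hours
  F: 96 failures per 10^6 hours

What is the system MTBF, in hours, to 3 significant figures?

5370

Series of exponential components: λ_sys = Σ λ_i
λ_sys = 0.000076 + 0.0000052 + 0.0000033 + 0.0000046 + 0.0000010 + 0.000096 = 1.8610e-04 /h
MTBF = 1 / λ_sys = 5370 h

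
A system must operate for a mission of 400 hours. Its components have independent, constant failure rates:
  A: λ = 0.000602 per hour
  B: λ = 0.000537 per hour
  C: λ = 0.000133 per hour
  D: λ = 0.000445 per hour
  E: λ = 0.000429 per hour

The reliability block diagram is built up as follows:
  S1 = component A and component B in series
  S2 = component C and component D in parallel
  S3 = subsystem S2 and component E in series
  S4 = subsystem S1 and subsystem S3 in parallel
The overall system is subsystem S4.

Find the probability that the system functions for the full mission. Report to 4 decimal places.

0.9397

R(A) = exp(−0.000602 × 400) = 0.785999
R(B) = exp(−0.000537 × 400) = 0.806703
R(C) = exp(−0.000133 × 400) = 0.948190
R(D) = exp(−0.000445 × 400) = 0.836942
R(E) = exp(−0.000429 × 400) = 0.842316
Series (A and B): 0.785999 × 0.806703 = 0.634068
Parallel (C and D): 1 − (1 − 0.948190)(1 − 0.836942) = 0.991552
Series ([0.991552] and E): 0.991552 × 0.842316 = 0.835200
Parallel ([0.634068] and [0.835200]): 1 − (1 − 0.634068)(1 − 0.835200) = 0.9397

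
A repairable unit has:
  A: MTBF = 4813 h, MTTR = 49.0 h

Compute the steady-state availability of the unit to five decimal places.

0.98992

A(A) = MTBF/(MTBF+MTTR) = 4813/(4813+49.0) = 0.98992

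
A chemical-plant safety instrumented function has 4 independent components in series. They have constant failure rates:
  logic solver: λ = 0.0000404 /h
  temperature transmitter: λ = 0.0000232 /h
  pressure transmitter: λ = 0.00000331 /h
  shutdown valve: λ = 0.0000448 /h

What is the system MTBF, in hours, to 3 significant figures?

8950

Series of exponential components: λ_sys = Σ λ_i
λ_sys = 0.0000404 + 0.0000232 + 0.00000331 + 0.0000448 = 1.1171e-04 /h
MTBF = 1 / λ_sys = 8950 h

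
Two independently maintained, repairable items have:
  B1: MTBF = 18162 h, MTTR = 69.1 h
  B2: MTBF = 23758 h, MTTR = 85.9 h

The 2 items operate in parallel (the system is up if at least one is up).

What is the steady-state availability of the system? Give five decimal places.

A(B1) = MTBF/(MTBF+MTTR) = 18162/(18162+69.1) = 0.996210
A(B2) = MTBF/(MTBF+MTTR) = 23758/(23758+85.9) = 0.996397
Parallel availability: 1 − (1 − 0.996210)(1 − 0.996397) = 0.99999

0.99999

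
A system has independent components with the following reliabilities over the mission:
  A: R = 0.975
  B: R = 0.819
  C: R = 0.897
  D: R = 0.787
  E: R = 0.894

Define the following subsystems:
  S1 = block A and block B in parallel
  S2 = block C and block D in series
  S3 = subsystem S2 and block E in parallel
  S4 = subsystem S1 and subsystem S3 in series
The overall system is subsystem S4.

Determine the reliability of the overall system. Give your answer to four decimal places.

Parallel (A and B): 1 − (1 − 0.975000)(1 − 0.819000) = 0.995475
Series (C and D): 0.897000 × 0.787000 = 0.705939
Parallel ([0.705939] and E): 1 − (1 − 0.705939)(1 − 0.894000) = 0.968830
Series ([0.995475] and [0.968830]): 0.995475 × 0.968830 = 0.9644

0.9644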